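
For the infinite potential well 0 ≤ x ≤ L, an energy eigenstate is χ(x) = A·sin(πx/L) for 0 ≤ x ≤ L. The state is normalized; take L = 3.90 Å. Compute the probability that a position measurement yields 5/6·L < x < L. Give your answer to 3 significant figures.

P ≈ 0.0288

The probability is P = ∫ |χ|² dx over [5/6·L, L].
The normalization integral ∫|χ|²dx over the whole domain equals L/2·A², and A² cancels in the ratio.
Let u = x/L; then A² and the length scale cancel, so P = ∫_{5/6}^{1} sin(π·u)^2 du ÷ ∫_{0}^{1} sin(π·u)^2 du.
An antiderivative of sin(π·u)^2 is u/2 - sin(2·π·u)/(4·π); evaluating from 5/6 to 1 gives -√(3)/(8·π) + 1/12, while the full integral is 1/2.
The result is P = (-√(3)/4 + π/6)/π.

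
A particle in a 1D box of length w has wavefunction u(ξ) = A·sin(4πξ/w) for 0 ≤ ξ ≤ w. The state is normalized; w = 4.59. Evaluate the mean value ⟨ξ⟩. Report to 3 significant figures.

⟨ξ⟩ ≈ 2.30

The expectation value is the |u|²-weighted average of ξ: ∫ ξ|u|² dξ.
Evaluating both integrals, ⟨ξ⟩ = w/2.
With w = 4.59, ⟨ξ⟩ = 2.295.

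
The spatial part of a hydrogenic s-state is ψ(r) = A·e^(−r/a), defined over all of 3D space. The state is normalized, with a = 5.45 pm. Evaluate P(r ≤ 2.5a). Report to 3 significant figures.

Integrate the radial probability density 4πr²|ψ|² over r ≤ 2.5a.
A² is fixed by ∫₀^∞ 4πr²|ψ|² dr = 1, i.e. A² = (π·a^3)^(−1).
Substituting u = r/a, A², 4π and the length scale all cancel in the ratio: P = ∫_{0}^{2.5} u^2·e^(-2·u) du / ∫_{0}^{∞} u^2·e^(-2·u) du.
An antiderivative of u^2·e^(-2·u) is -(2·u^2 + 2·u + 1)·e^(-2·u)/4; evaluating from 0 to 2.5 gives 1/4 - 37·e^(-5)/8, while the full integral is 1/4.
Taking the ratio yields P = 0.8753.

P ≈ 0.875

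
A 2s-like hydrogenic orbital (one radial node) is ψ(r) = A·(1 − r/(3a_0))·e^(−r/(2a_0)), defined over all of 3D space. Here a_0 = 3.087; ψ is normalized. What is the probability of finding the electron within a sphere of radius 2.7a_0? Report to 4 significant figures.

With dV = 4πr²dr, the probability is ∫|ψ|² dV over r ≤ 2.7a_0.
The full normalization integral is A²·[8·π·a_0^3/3] = 1, fixing A².
In terms of u = r/a_0 (A², 4π and the length scale all cancel between numerator and denominator), P = [∫_{0}^{2.7} u^2·(1 - u/3)^2·e^(-u) du] / [∫_{0}^{∞} u^2·(1 - u/3)^2·e^(-u) du].
Using ∫ u^2·(1 - u/3)^2·e^(-u) du = (-u^4 + 2·u^3 - 3·u^2 - 6·u - 6)·e^(-u)/9, the numerator is ≈ 0.234699 and the denominator is 2/3.
Taking the ratio yields P = 0.35205.

P ≈ 0.3520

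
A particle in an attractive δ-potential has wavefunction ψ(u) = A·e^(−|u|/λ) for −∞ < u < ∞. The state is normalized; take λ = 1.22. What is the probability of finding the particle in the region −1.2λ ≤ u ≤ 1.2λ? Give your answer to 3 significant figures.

The probability is P = ∫ |ψ|² du over [−1.2λ, 1.2λ].
With A² fixed by ∫|ψ|² = 1, i.e. A² = (λ)^(−1), substitute and integrate.
By symmetry take twice the u ≥ 0 contribution in numerator and denominator; the 2's cancel. In terms of t = u/λ (A² and the length scale cancel between numerator and denominator), P = [∫_{0}^{1.2} e^(-2·t) dt] / [∫_{0}^{∞} e^(-2·t) dt].
Using ∫ e^(-2·t) dt = -e^(-2·t)/2, the numerator is 1/2 - e^(-12/5)/2 and the denominator is 1/2.
This works out to P = 0.9093.

P ≈ 0.909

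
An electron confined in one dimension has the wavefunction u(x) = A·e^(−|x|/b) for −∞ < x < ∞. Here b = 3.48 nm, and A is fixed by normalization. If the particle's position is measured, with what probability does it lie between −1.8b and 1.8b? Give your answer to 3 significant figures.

The probability is P = ∫ |u|² dx over [−1.8b, 1.8b].
The normalization integral ∫|u|²dx over the whole domain equals b·A², and A² cancels in the ratio.
Both integrals are even about x = 0, so only the x ≥ 0 halves are needed (the factors of 2 cancel). In terms of t = x/b (A² and the length scale cancel between numerator and denominator), P = [∫_{0}^{1.8} e^(-2·t) dt] / [∫_{0}^{∞} e^(-2·t) dt].
Using ∫ e^(-2·t) dt = -e^(-2·t)/2, the numerator is 1/2 - e^(-18/5)/2 and the denominator is 1/2.
Evaluating gives P = 0.9727.

P ≈ 0.973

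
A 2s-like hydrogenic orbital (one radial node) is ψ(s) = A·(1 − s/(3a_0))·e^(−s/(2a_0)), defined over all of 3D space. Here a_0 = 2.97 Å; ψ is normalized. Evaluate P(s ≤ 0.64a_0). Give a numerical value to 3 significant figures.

P = ∫ |ψ|² 4πs² ds over s ≤ 0.64a_0.
A² is fixed by ∫₀^∞ 4πs²|ψ|² ds = 1, i.e. A² = (8·π·a_0^3/3)^(−1).
In terms of u = s/a_0 (A², 4π and the length scale all cancel between numerator and denominator), P = [∫_{0}^{0.64} u^2·(1 - u/3)^2·e^(-u) du] / [∫_{0}^{∞} u^2·(1 - u/3)^2·e^(-u) du].
An antiderivative of u^2·(1 - u/3)^2·e^(-u) is (-u^4 + 2·u^3 - 3·u^2 - 6·u - 6)·e^(-u)/9; evaluating from 0 to 0.64 gives ≈ 0.039055, while the full integral is 2/3.
Taking the ratio yields P = 0.05858.

P ≈ 0.0586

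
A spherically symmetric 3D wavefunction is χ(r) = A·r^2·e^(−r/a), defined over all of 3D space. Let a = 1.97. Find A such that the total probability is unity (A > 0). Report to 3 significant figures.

We need A² ∫|f|² 4πr² dr = 1, taking the integral from 0 to ∞.
(Spherical symmetry: dV = 4πr² dr.)
With χ = A·r^2·e^(−r/a), the integral evaluates to A²·[45·π·a^7/2].
Setting this equal to 1 gives A² = 1/(45·π·a^7/2).
Plugging in a = 1.97 yields A = 0.01108.

A ≈ 0.0111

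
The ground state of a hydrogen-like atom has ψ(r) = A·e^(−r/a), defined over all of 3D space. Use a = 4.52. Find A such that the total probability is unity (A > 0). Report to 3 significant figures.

Require ∫ |ψ|² 4πr² dr = 1 over the whole domain.
(Spherical symmetry: dV = 4πr² dr.)
Using ∫₀^∞ rⁿ e^(−αr) dr = n!/αⁿ⁺¹, with ψ = A·e^(−r/a), the integral evaluates to A²·[π·a^3].
Setting this equal to 1 gives A² = 1/(π·a^3).
With a = 4.52: A² = 0.003447 and A = 0.05871.

A ≈ 0.0587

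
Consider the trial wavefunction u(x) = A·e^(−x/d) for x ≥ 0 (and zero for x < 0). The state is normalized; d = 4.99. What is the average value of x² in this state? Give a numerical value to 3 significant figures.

The expectation value is the |u|²-weighted average of x^2: ∫ x^2|u|² dx.
The ratio of the moment integral to the normalization integral gives ⟨x²⟩ = d^2/2.
With d = 4.99, ⟨x^2⟩ = 12.45.

⟨x^2⟩ ≈ 12.5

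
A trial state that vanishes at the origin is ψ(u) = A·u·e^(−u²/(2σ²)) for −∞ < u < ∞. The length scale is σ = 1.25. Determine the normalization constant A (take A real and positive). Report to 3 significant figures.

A ≈ 0.760

Require ∫ |ψ|² du = 1 over the whole domain.
With ∫_{−∞}^{∞} u^(2m) e^(−αu²) du = (2m−1)!!·√π / (2^m α^(m+1/2)), ∫|ψ|² du = A²·(√(π)·σ^3/2).
Hence A² = 1/[√(π)·σ^3/2].
Plugging in σ = 1.25 yields A = 0.7601.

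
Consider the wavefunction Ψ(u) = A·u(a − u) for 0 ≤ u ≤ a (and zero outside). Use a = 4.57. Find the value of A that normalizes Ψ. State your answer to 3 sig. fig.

A ≈ 0.123

Require ∫ |Ψ|² du = 1 over the whole domain.
Carrying out the integral gives A² · a^5/30.
Plugging in a = 4.57 yields A = 0.1227.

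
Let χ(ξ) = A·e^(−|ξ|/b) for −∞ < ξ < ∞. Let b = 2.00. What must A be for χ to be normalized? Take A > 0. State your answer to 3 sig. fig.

Normalization requires ∫|χ|² dξ = 1, integrated from −∞ to ∞.
The integral (without the A² prefactor) comes out to b.
So A² = (b)^(−1).
With b = 2.00: A² = 0.5000 and A = 0.7071.

A ≈ 0.707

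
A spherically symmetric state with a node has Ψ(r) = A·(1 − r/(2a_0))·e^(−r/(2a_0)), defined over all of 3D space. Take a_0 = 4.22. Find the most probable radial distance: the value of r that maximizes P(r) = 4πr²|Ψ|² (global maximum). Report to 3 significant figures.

r ≈ 22.1

Set d/dr [P(r) = 4πr²|Ψ|²] = 0 and solve for r > 0.
Solving yields r = a_0·(√(5) + 3).
With a_0 = 4.22, the most probable radial distance is 22.10.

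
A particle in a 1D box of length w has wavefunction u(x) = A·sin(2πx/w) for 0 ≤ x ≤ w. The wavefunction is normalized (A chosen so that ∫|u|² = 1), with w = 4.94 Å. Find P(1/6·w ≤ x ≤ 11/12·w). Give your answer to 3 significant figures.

P ≈ 0.888

|u|² is the probability density, so P = ∫_{1/6·w}^{11/12·w} |u|² dx.
Since A² = 1/(w/2), this is the region integral divided by the full normalization integral.
In terms of t = x/w (A² and the length scale cancel between numerator and denominator), P = [∫_{1/6}^{11/12} sin(2·π·t)^2 dt] / [∫_{0}^{1} sin(2·π·t)^2 dt].
Using ∫ sin(2·π·t)^2 dt = t/2 - sin(4·π·t)/(8·π), the numerator is √(3)/(8·π) + 3/8 and the denominator is 1/2.
The result is P = (√(3) + 3·π)/(4·π).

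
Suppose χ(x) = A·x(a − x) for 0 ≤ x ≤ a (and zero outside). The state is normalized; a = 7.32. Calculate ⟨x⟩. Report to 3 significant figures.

By definition ⟨x⟩ = ∫ x |χ(x)|² dx.
Expanding the polynomial and integrating term by term, evaluating both integrals, ⟨x⟩ = a/2.
With a = 7.32, ⟨x⟩ = 3.660.

⟨x⟩ ≈ 3.66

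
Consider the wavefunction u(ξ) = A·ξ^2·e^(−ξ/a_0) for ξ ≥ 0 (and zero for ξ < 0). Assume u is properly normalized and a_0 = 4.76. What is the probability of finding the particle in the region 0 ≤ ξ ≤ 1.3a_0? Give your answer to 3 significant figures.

|u|² is the probability density, so P = ∫_{0}^{1.3a_0} |u|² dξ.
With A² fixed by ∫|u|² = 1, i.e. A² = (3·a_0^5/4)^(−1), substitute and integrate.
In terms of t = ξ/a_0 (A² and the length scale cancel between numerator and denominator), P = [∫_{0}^{1.3} t^4·e^(-2·t) dt] / [∫_{0}^{∞} t^4·e^(-2·t) dt].
With ∫ t^4·e^(-2·t) dt = -(t^4/2 + t^3 + 3·t^2/2 + 3·t/2 + 3/4)·e^(-2·t) + C, the region integral is ≈ 0.091932 and the full one is 3/4.
Evaluating gives P = 0.1226.

P ≈ 0.123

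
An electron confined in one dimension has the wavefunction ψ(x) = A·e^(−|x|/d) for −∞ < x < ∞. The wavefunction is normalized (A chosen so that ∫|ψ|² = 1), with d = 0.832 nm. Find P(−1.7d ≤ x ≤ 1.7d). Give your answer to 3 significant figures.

P ≈ 0.967

The probability is P = ∫ |ψ|² dx over [−1.7d, 1.7d].
The normalization integral ∫|ψ|²dx over the whole domain equals d·A², and A² cancels in the ratio.
By symmetry take twice the x ≥ 0 contribution in numerator and denominator; the 2's cancel. Substituting u = x/d, A² and the length scale cancel in the ratio: P = ∫_{0}^{1.7} e^(-2·u) du / ∫_{0}^{∞} e^(-2·u) du.
With ∫ e^(-2·u) du = -e^(-2·u)/2 + C, the region integral is 1/2 - e^(-17/5)/2 and the full one is 1/2.
Evaluating gives P = 0.9666.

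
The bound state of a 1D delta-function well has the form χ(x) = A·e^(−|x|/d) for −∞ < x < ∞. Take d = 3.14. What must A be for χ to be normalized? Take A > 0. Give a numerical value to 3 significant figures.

The normalization condition is ∫|χ|² dx = 1 from −∞ to ∞.
Using ∫₀^∞ xⁿ e^(−αx) dx = n!/αⁿ⁺¹, with χ = A·e^(−|x|/d), the integral evaluates to A²·[d].
So A² = (d)^(−1).
Plugging in d = 3.14 yields A = 0.5643.

A ≈ 0.564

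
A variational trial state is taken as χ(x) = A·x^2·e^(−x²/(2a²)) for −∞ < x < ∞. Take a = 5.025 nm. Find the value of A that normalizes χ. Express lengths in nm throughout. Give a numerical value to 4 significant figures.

The normalization condition is ∫|χ|² dx = 1 from −∞ to ∞.
∫|χ|² dx = A²·(3·√(π)·a^5/4).
Plugging in a = 5.025 yields A = 0.015323.

A ≈ 0.01532 nm^(-5/2)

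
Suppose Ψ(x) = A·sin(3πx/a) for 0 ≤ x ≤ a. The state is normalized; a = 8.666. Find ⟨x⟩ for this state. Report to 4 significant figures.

⟨x⟩ ≈ 4.333

⟨x⟩ = ∫ x |Ψ|² dx over the full domain.
With ∫₀^a sin²(nπx/a) dx = a/2, since the A² factors cancel between numerator and denominator, ⟨x⟩ = a/2.
With a = 8.666, ⟨x⟩ = 4.3330.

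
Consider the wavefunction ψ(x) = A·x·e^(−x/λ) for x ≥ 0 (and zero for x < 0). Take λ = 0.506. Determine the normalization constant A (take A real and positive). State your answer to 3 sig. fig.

A ≈ 5.56

Require ∫ |ψ|² dx = 1 over the whole domain.
Using ∫₀^∞ xⁿ e^(−αx) dx = n!/αⁿ⁺¹, the integral (without the A² prefactor) comes out to λ^3/4.
So A² = (λ^3/4)^(−1).
Plugging in λ = 0.506 yields A = 5.557.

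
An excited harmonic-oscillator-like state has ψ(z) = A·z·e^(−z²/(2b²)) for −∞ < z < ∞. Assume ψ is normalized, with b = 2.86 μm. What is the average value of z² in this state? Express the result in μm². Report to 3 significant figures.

⟨z^2⟩ ≈ 12.3 μm^2

By definition ⟨z²⟩ = ∫ z^2 |ψ(z)|² dz.
Evaluating both integrals, ⟨z²⟩ = 3·b^2/2.
Putting b = 2.86 gives 12.27.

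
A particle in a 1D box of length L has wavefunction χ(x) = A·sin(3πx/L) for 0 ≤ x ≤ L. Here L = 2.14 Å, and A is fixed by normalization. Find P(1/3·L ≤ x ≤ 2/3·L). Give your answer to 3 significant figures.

|χ|² is the probability density, so P = ∫_{1/3·L}^{2/3·L} |χ|² dx.
With A² fixed by ∫|χ|² = 1, i.e. A² = (L/2)^(−1), substitute and integrate.
Substituting u = x/L, A² and the length scale cancel in the ratio: P = ∫_{1/3}^{2/3} sin(3·π·u)^2 du / ∫_{0}^{1} sin(3·π·u)^2 du.
With ∫ sin(3·π·u)^2 du = u/2 - sin(6·π·u)/(12·π) + C, the region integral is 1/6 and the full one is 1/2.
Evaluating gives P = 1/3.

P ≈ 0.333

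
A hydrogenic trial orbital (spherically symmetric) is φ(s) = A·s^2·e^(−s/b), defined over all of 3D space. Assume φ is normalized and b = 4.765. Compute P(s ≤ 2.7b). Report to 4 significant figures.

P ≈ 0.2983

P = ∫ |φ|² 4πs² ds over s ≤ 2.7b.
The full normalization integral is A²·[45·π·b^7/2] = 1, fixing A².
Substituting u = s/b, A², 4π and the length scale all cancel in the ratio: P = ∫_{0}^{2.7} u^6·e^(-2·u) du / ∫_{0}^{∞} u^6·e^(-2·u) du.
An antiderivative of u^6·e^(-2·u) is -(4·u^6 + 12·u^5 + 30·u^4 + 60·u^3 + 90·u^2 + 90·u + 45)·e^(-2·u)/8; evaluating from 0 to 2.7 gives ≈ 1.67810, while the full integral is 45/8.
Taking the ratio yields P = 0.29833.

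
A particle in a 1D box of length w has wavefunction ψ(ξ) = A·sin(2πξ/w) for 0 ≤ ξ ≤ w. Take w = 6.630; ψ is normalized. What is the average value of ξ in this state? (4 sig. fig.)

⟨ξ⟩ ≈ 3.315

⟨ξ⟩ = ∫ ξ |ψ|² dξ over the full domain.
Using sin²θ = (1 − cos 2θ)/2, evaluating both integrals, ⟨ξ⟩ = w/2.
Putting w = 6.630 gives 3.3150.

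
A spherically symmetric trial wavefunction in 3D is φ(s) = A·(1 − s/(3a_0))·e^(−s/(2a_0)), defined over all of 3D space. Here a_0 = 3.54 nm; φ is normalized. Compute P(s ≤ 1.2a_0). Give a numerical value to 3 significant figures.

Integrate the radial probability density 4πs²|φ|² over s ≤ 1.2a_0.
A² is fixed by ∫₀^∞ 4πs²|φ|² ds = 1, i.e. A² = (8·π·a_0^3/3)^(−1).
Let u = s/a_0; then A², 4π and the length scale all cancel, so P = ∫_{0}^{1.2} u^2·(1 - u/3)^2·e^(-u) du ÷ ∫_{0}^{∞} u^2·(1 - u/3)^2·e^(-u) du.
An antiderivative of u^2·(1 - u/3)^2·e^(-u) is (-u^4 + 2·u^3 - 3·u^2 - 6·u - 6)·e^(-u)/9; evaluating from 0 to 1.2 gives 2/3 - 3362·e^(-6/5)/1875, while the full integral is 2/3.
This evaluates to P = 0.1899.

P ≈ 0.190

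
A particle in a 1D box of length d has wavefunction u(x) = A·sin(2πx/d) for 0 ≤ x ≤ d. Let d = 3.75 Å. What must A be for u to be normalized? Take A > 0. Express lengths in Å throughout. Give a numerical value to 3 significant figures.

A ≈ 0.730 Å^(-1/2)

The normalization condition is ∫|u|² dx = 1 from 0 to d.
∫|u|² dx = A²·(d/2).
Hence A² = 1/[d/2].
Substituting d = 3.75 gives A² = 0.5333, so A = 0.7303.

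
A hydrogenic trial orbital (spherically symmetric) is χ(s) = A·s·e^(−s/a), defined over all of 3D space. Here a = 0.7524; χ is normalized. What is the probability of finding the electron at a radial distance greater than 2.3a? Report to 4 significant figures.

P ≈ 0.5132

P = ∫ |χ|² 4πs² ds over s > 2.3a.
Normalization gives A² = 1/(3·π·a^5).
Substituting u = s/a, A², 4π and the length scale all cancel in the ratio: P = ∫_{2.3}^{∞} u^4·e^(-2·u) du / ∫_{0}^{∞} u^4·e^(-2·u) du.
With ∫ u^4·e^(-2·u) du = -(u^4/2 + u^3 + 3·u^2/2 + 3·u/2 + 3/4)·e^(-2·u) + C, the region integral is ≈ 0.384926 and the full one is 3/4.
The region integral divided by the full integral gives P = 0.51323.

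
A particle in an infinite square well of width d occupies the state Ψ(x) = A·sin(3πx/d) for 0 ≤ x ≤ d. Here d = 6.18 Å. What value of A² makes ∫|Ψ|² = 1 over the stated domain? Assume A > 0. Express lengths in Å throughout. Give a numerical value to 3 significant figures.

A^2 ≈ 0.324 Å^(-1)

We need A² ∫|f|² dx = 1, taking the integral from 0 to d.
The integral (without the A² prefactor) comes out to d/2.
So A² = (d/2)^(−1).
With d = 6.18: A² = 0.3236 and A = 0.5689.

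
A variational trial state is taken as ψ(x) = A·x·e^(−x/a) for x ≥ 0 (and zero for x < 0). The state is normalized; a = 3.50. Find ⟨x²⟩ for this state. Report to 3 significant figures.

⟨x^2⟩ ≈ 36.8

By definition ⟨x²⟩ = ∫ x^2 |ψ(x)|² dx.
The ratio of the moment integral to the normalization integral gives ⟨x²⟩ = 3·a^2.
With a = 3.50, ⟨x^2⟩ = 36.75.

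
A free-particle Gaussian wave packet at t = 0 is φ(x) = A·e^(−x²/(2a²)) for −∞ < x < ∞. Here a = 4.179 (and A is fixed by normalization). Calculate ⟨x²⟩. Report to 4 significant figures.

⟨x²⟩ = ∫ x^2 |φ|² dx over the full domain.
The ratio of the moment integral to the normalization integral gives ⟨x²⟩ = a^2/2.
Putting a = 4.179 gives 8.7320.

⟨x^2⟩ ≈ 8.732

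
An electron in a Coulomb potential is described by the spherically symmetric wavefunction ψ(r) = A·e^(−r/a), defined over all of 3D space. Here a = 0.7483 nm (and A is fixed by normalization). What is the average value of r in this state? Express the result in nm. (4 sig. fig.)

⟨r⟩ ≈ 1.122 nm

The expectation value is the |ψ|²-weighted average of r: ∫ r|ψ|² 4πr² dr.
Recall ∫₀^∞ r^m e^(−r/β) dr = m!·β^(m+1), evaluating both integrals, ⟨r⟩ = 3·a/2.
With a = 0.7483, ⟨r⟩ = 1.1225.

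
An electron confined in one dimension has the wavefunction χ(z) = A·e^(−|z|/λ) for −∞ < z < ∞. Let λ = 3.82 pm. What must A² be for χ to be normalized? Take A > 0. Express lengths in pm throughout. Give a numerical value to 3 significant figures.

A^2 ≈ 0.262 pm^(-1)

We need A² ∫|f|² dz = 1, taking the integral from −∞ to ∞.
Recall ∫₀^∞ z^m e^(−z/β) dz = m!·β^(m+1), the integral (without the A² prefactor) comes out to λ.
Substituting λ = 3.82 gives A² = 0.2618, so A = 0.5116.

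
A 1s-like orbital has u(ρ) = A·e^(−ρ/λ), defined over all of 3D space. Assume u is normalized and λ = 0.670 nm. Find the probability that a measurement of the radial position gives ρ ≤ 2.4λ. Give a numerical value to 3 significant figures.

P ≈ 0.857

P = ∫ |u|² 4πρ² dρ over ρ ≤ 2.4λ.
Normalization gives A² = 1/(π·λ^3).
Substituting t = ρ/λ, A², 4π and the length scale all cancel in the ratio: P = ∫_{0}^{2.4} t^2·e^(-2·t) dt / ∫_{0}^{∞} t^2·e^(-2·t) dt.
With ∫ t^2·e^(-2·t) dt = -(2·t^2 + 2·t + 1)·e^(-2·t)/4 + C, the region integral is 1/4 - 433·e^(-24/5)/100 and the full one is 1/4.
Taking the ratio yields P = 0.8575.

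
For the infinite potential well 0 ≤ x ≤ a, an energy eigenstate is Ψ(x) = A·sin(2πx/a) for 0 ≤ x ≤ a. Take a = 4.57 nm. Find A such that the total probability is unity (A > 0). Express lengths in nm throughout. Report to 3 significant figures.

We need A² ∫|f|² dx = 1, taking the integral from 0 to a.
Using sin²θ = (1 − cos 2θ)/2, the integral (without the A² prefactor) comes out to a/2.
Substituting a = 4.57 gives A² = 0.4376, so A = 0.6615.

A ≈ 0.662 nm^(-1/2)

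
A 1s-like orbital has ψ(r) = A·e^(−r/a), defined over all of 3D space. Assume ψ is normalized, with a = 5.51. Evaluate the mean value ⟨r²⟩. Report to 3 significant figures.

⟨r²⟩ = ∫ r^2 |ψ|² 4πr² dr over the full domain.
With ∫₀^∞ r^4 e^(−αr) dr = 4!/α^5, evaluating both integrals, ⟨r²⟩ = 3·a^2.
With a = 5.51, ⟨r^2⟩ = 91.08.

⟨r^2⟩ ≈ 91.1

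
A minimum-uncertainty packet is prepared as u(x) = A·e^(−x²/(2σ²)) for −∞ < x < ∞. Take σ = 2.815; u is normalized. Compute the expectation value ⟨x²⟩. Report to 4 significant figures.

⟨x^2⟩ ≈ 3.962

⟨x²⟩ = ∫ x^2 |u|² dx over the full domain.
Differentiating ∫e^(−αx²) dx = √(π/α) under α to get the higher moments, the ratio of the moment integral to the normalization integral gives ⟨x²⟩ = σ^2/2.
With σ = 2.815, ⟨x^2⟩ = 3.9621.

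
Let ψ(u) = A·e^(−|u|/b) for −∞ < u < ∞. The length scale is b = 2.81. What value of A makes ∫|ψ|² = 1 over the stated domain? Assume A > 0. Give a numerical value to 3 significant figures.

A ≈ 0.597

Require ∫ |ψ|² du = 1 over the whole domain.
With ψ = A·e^(−|u|/b), the integral evaluates to A²·[b].
Setting this equal to 1 gives A² = 1/(b).
Substituting b = 2.81 gives A² = 0.3559, so A = 0.5965.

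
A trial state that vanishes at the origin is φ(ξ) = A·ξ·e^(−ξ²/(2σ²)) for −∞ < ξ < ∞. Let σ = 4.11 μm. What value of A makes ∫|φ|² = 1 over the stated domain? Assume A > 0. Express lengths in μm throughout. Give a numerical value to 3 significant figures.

A ≈ 0.127 μm^(-3/2)

Normalization requires ∫|φ|² dξ = 1, integrated from −∞ to ∞.
The integral (without the A² prefactor) comes out to √(π)·σ^3/2.
Substituting σ = 4.11 gives A² = 0.01625, so A = 0.1275.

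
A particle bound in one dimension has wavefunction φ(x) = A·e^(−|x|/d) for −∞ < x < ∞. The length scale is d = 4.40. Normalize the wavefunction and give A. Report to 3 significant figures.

Normalization requires ∫|φ|² dx = 1, integrated from −∞ to ∞.
Recall ∫₀^∞ x^m e^(−x/β) dx = m!·β^(m+1), with φ = A·e^(−|x|/d), the integral evaluates to A²·[d].
Substituting d = 4.40 gives A² = 0.2273, so A = 0.4767.

A ≈ 0.477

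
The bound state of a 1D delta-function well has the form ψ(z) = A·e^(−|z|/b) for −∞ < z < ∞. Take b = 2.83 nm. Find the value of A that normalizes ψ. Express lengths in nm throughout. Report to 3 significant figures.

Normalization requires ∫|ψ|² dz = 1, integrated from −∞ to ∞.
Carrying out the integral gives A² · b.
Substituting b = 2.83 gives A² = 0.3534, so A = 0.5944.

A ≈ 0.594 nm^(-1/2)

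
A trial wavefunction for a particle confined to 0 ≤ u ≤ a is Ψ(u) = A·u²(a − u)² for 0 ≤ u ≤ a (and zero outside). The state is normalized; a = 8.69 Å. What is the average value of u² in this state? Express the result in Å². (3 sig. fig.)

⟨u^2⟩ ≈ 20.6 Å^2

By definition ⟨u²⟩ = ∫ u^2 |Ψ(u)|² du.
Since the A² factors cancel between numerator and denominator, ⟨u²⟩ = 3·a^2/11.
With a = 8.69, ⟨u^2⟩ = 20.60.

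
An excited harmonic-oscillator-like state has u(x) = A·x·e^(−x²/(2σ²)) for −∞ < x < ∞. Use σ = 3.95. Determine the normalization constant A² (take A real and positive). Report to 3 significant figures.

A^2 ≈ 0.0183

The normalization condition is ∫|u|² dx = 1 from −∞ to ∞.
With u = A·x·e^(−x²/(2σ²)), the integral evaluates to A²·[√(π)·σ^3/2].
Plugging in σ = 3.95 yields A = 0.1353.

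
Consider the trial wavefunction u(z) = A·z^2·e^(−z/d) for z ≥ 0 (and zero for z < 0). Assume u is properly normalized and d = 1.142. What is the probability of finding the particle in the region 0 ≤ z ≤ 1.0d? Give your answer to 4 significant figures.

P = ∫_{0}^{1.0d} |u(z)|² dz.
The normalization integral ∫|u|²dz over the whole domain equals 3·d^5/4·A², and A² cancels in the ratio.
In terms of t = z/d (A² and the length scale cancel between numerator and denominator), P = [∫_{0}^{1.0} t^4·e^(-2·t) dt] / [∫_{0}^{∞} t^4·e^(-2·t) dt].
An antiderivative of t^4·e^(-2·t) is -(t^4/2 + t^3 + 3·t^2/2 + 3·t/2 + 3/4)·e^(-2·t); evaluating from 0 to 1.0 gives 3/4 - 21·e^(-2)/4, while the full integral is 3/4.
Taking the ratio, P = 0.052653.

P ≈ 0.05265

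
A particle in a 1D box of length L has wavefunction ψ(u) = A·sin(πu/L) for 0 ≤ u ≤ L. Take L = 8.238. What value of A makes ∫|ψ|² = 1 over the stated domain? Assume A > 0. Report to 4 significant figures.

Normalization requires ∫|ψ|² du = 1, integrated from 0 to L.
Using sin²θ = (1 − cos 2θ)/2, carrying out the integral gives A² · L/2.
Setting this equal to 1 gives A² = 1/(L/2).
Plugging in L = 8.238 yields A = 0.49272.

A ≈ 0.4927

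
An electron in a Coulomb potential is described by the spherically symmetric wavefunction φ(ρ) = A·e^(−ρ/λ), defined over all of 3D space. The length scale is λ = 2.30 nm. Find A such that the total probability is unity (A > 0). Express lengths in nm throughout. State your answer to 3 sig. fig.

A ≈ 0.162 nm^(-3/2)

Require ∫ |φ|² 4πρ² dρ = 1 over the whole domain.
∫|φ|² 4πρ² dρ = A²·(π·λ^3).
Hence A² = 1/[π·λ^3].
Substituting λ = 2.30 gives A² = 0.02616, so A = 0.1617.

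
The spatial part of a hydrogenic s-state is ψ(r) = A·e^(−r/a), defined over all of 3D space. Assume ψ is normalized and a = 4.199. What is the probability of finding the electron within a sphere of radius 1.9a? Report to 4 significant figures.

P ≈ 0.7311

Integrate the radial probability density 4πr²|ψ|² over r ≤ 1.9a.
The full normalization integral is A²·[π·a^3] = 1, fixing A².
In terms of u = r/a (A², 4π and the length scale all cancel between numerator and denominator), P = [∫_{0}^{1.9} u^2·e^(-2·u) du] / [∫_{0}^{∞} u^2·e^(-2·u) du].
An antiderivative of u^2·e^(-2·u) is -(2·u^2 + 2·u + 1)·e^(-2·u)/4; evaluating from 0 to 1.9 gives 1/4 - 601·e^(-19/5)/200, while the full integral is 1/4.
The region integral divided by the full integral gives P = 0.73110.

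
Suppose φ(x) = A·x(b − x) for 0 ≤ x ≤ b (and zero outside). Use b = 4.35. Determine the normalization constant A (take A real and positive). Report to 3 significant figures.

A ≈ 0.139

Require ∫ |φ|² dx = 1 over the whole domain.
Expanding the polynomial and integrating term by term, carrying out the integral gives A² · b^5/30.
Substituting b = 4.35 gives A² = 0.01926, so A = 0.1388.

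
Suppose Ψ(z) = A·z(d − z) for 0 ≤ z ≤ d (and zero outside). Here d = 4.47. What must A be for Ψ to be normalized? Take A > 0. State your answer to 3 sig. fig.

Require ∫ |Ψ|² dz = 1 over the whole domain.
Expanding the polynomial and integrating term by term, ∫|Ψ|² dz = A²·(d^5/30).
Substituting d = 4.47 gives A² = 0.01681, so A = 0.1297.

A ≈ 0.130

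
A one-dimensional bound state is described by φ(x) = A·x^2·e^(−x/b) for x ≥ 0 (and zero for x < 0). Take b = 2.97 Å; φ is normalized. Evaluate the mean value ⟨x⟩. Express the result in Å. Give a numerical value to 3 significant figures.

⟨x⟩ = ∫ x |φ|² dx over the full domain.
Using ∫₀^∞ xⁿ e^(−αx) dx = n!/αⁿ⁺¹, since the A² factors cancel between numerator and denominator, ⟨x⟩ = 5·b/2.
With b = 2.97, ⟨x⟩ = 7.425.

⟨x⟩ ≈ 7.43 Å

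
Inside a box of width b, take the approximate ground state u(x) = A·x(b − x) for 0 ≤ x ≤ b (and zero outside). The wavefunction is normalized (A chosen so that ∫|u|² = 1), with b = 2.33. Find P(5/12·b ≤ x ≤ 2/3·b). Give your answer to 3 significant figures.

The probability is P = ∫ |u|² dx over [5/12·b, 2/3·b].
With A² fixed by ∫|u|² = 1, i.e. A² = (b^5/30)^(−1), substitute and integrate.
Substituting t = x/b, A² and the length scale cancel in the ratio: P = ∫_{5/12}^{2/3} t^2·(1 - t)^2 dt / ∫_{0}^{1} t^2·(1 - t)^2 dt.
With ∫ t^2·(1 - t)^2 dt = t^3·(6·t^2 - 15·t + 10)/30 + C, the region integral is ≈ 0.014783 and the full one is 1/30.
Taking the ratio, P = 0.4435.

P ≈ 0.444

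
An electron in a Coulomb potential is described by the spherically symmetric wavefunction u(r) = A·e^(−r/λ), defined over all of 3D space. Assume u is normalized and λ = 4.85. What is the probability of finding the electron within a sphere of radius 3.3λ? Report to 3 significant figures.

P ≈ 0.960

P = ∫ |u|² 4πr² dr over r ≤ 3.3λ.
A² is fixed by ∫₀^∞ 4πr²|u|² dr = 1, i.e. A² = (π·λ^3)^(−1).
Let t = r/λ; then A², 4π and the length scale all cancel, so P = ∫_{0}^{3.3} t^2·e^(-2·t) dt ÷ ∫_{0}^{∞} t^2·e^(-2·t) dt.
With ∫ t^2·e^(-2·t) dt = -(2·t^2 + 2·t + 1)·e^(-2·t)/4 + C, the region integral is 1/4 - 1469·e^(-33/5)/200 and the full one is 1/4.
Taking the ratio yields P = 0.9600.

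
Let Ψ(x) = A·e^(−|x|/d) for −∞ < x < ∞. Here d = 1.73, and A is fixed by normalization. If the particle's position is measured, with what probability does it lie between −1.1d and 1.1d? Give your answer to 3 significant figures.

P ≈ 0.889

The probability is P = ∫ |Ψ|² dx over [−1.1d, 1.1d].
The normalization integral ∫|Ψ|²dx over the whole domain equals d·A², and A² cancels in the ratio.
Both integrals are even about x = 0, so only the x ≥ 0 halves are needed (the factors of 2 cancel). Let u = x/d; then A² and the length scale cancel, so P = ∫_{0}^{1.1} e^(-2·u) du ÷ ∫_{0}^{∞} e^(-2·u) du.
With ∫ e^(-2·u) du = -e^(-2·u)/2 + C, the region integral is 1/2 - e^(-11/5)/2 and the full one is 1/2.
This works out to P = 0.8892.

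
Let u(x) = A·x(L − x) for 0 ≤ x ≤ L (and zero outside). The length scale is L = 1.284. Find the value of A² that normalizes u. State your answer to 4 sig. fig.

The normalization condition is ∫|u|² dx = 1 from 0 to L.
Expanding the polynomial and integrating term by term, ∫|u|² dx = A²·(L^5/30).
Plugging in L = 1.284 yields A = 2.9319.

A^2 ≈ 8.596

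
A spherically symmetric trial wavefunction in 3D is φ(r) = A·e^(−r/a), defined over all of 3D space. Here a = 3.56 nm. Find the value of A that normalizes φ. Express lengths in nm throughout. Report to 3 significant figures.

Normalization requires ∫|φ|² 4πr² dr = 1, integrated from 0 to ∞.
Recall ∫₀^∞ r^m e^(−r/β) dr = m!·β^(m+1), carrying out the integral gives A² · π·a^3.
Setting this equal to 1 gives A² = 1/(π·a^3).
Substituting a = 3.56 gives A² = 0.007055, so A = 0.08399.

A ≈ 0.0840 nm^(-3/2)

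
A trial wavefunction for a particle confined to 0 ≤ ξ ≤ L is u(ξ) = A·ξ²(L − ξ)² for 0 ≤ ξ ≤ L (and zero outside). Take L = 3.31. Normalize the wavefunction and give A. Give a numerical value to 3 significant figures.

A ≈ 0.115

Require ∫ |u|² dξ = 1 over the whole domain.
Carrying out the integral gives A² · L^9/630.
Hence A² = 1/[L^9/630].
With L = 3.31: A² = 0.01321 and A = 0.1149.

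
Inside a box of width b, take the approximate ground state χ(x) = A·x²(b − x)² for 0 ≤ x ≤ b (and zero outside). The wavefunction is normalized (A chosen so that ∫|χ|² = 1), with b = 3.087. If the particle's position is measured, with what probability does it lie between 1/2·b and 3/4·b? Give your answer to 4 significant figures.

The probability is P = ∫ |χ|² dx over [1/2·b, 3/4·b].
With A² fixed by ∫|χ|² = 1, i.e. A² = (b^9/630)^(−1), substitute and integrate.
In terms of u = x/b (A² and the length scale cancel between numerator and denominator), P = [∫_{1/2}^{3/4} u^4·(1 - u)^4 du] / [∫_{0}^{1} u^4·(1 - u)^4 du].
An antiderivative of u^4·(1 - u)^4 is u^5·(70·u^4 - 315·u^3 + 540·u^2 - 420·u + 126)/630; evaluating from 1/2 to 3/4 gives ≈ 0.000715988, while the full integral is 1/630.
This works out to P = 0.45107.

P ≈ 0.4511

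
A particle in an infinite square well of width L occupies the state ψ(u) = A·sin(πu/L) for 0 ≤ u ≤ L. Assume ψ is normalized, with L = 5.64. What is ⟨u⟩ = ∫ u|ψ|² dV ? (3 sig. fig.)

⟨u⟩ = ∫ u |ψ|² du over the full domain.
With ∫₀^L sin²(nπu/L) du = L/2, the ratio of the moment integral to the normalization integral gives ⟨u⟩ = L/2.
With L = 5.64, ⟨u⟩ = 2.820.

⟨u⟩ ≈ 2.82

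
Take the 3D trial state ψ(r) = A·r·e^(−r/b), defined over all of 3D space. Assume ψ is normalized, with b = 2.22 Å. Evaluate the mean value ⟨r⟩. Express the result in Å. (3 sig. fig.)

⟨r⟩ ≈ 5.55 Å

⟨r⟩ = ∫ r |ψ|² 4πr² dr over the full domain.
Using ∫₀^∞ rⁿ e^(−αr) dr = n!/αⁿ⁺¹, evaluating both integrals, ⟨r⟩ = 5·b/2.
Putting b = 2.22 gives 5.550.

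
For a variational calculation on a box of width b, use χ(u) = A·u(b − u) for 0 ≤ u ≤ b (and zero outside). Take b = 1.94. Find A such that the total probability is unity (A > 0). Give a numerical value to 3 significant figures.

A ≈ 1.04

Require ∫ |χ|² du = 1 over the whole domain.
∫|χ|² du = A²·(b^5/30).
Hence A² = 1/[b^5/30].
Plugging in b = 1.94 yields A = 1.045.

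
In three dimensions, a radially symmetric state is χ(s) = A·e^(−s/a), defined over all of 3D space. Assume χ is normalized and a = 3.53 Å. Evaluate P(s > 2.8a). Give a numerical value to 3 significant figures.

P = ∫ |χ|² 4πs² ds over s > 2.8a.
The full normalization integral is A²·[π·a^3] = 1, fixing A².
Substituting u = s/a, A², 4π and the length scale all cancel in the ratio: P = ∫_{2.8}^{∞} u^2·e^(-2·u) du / ∫_{0}^{∞} u^2·e^(-2·u) du.
With ∫ u^2·e^(-2·u) du = -(2·u^2 + 2·u + 1)·e^(-2·u)/4 + C, the region integral is 557·e^(-28/5)/100 and the full one is 1/4.
This evaluates to P = 0.08239.

P ≈ 0.0824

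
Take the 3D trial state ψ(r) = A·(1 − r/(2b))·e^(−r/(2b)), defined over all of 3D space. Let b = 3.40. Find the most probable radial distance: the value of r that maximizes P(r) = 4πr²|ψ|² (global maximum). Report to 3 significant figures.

Differentiate P(r) = 4πr²|ψ|² with respect to r and set to zero.
Solving yields r = b·(√(5) + 3).
With b = 3.40, the most probable radial distance is 17.80.

r ≈ 17.8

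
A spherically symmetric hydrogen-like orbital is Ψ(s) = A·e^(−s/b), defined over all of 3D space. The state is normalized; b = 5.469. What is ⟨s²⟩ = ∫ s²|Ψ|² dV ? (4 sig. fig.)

By definition ⟨s²⟩ = ∫ s^2 |Ψ(s)|² 4πs² ds.
Recall ∫₀^∞ s^m e^(−s/β) ds = m!·β^(m+1), the ratio of the moment integral to the normalization integral gives ⟨s²⟩ = 3·b^2.
With b = 5.469, ⟨s^2⟩ = 89.730.

⟨s^2⟩ ≈ 89.73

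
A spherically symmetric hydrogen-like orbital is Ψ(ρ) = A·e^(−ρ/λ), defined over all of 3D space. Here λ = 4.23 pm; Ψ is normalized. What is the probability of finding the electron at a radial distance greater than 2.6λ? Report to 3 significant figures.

With dV = 4πρ²dρ, the probability is ∫|Ψ|² dV over ρ > 2.6λ.
Normalization gives A² = 1/(π·λ^3).
Substituting u = ρ/λ, A², 4π and the length scale all cancel in the ratio: P = ∫_{2.6}^{∞} u^2·e^(-2·u) du / ∫_{0}^{∞} u^2·e^(-2·u) du.
Using ∫ u^2·e^(-2·u) du = -(2·u^2 + 2·u + 1)·e^(-2·u)/4, the numerator is 493·e^(-26/5)/100 and the denominator is 1/4.
This evaluates to P = 0.1088.

P ≈ 0.109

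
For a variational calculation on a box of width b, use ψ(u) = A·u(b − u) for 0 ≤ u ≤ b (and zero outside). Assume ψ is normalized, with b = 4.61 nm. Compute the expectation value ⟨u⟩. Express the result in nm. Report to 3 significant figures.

⟨u⟩ = ∫ u |ψ|² du over the full domain.
Expanding the polynomial and integrating term by term, since the A² factors cancel between numerator and denominator, ⟨u⟩ = b/2.
Putting b = 4.61 gives 2.305.

⟨u⟩ ≈ 2.31 nm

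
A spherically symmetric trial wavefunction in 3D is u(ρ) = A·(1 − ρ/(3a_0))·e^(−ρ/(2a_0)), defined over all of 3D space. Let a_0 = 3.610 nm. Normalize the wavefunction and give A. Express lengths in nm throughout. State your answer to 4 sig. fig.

Normalization requires ∫|u|² 4πρ² dρ = 1, integrated from 0 to ∞.
In 3D with spherical symmetry the volume element is 4πρ² dρ.
With ∫₀^∞ ρ^4 e^(−αρ) dρ = 4!/α^5, carrying out the integral gives A² · 8·π·a_0^3/3.
So A² = (8·π·a_0^3/3)^(−1).
With a_0 = 3.610: A² = 0.0025372 and A = 0.050371.

A ≈ 0.05037 nm^(-3/2)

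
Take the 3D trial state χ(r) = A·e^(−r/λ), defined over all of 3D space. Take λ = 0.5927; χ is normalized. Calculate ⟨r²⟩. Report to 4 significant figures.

⟨r²⟩ = ∫ r^2 |χ|² 4πr² dr over the full domain.
Using ∫₀^∞ rⁿ e^(−αr) dr = n!/αⁿ⁺¹, since the A² factors cancel between numerator and denominator, ⟨r²⟩ = 3·λ^2.
With λ = 0.5927, ⟨r^2⟩ = 1.0539.

⟨r^2⟩ ≈ 1.054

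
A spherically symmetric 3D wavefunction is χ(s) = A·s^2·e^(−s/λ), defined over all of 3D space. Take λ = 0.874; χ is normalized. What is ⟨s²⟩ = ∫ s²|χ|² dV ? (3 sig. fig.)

⟨s^2⟩ ≈ 10.7

⟨s²⟩ = ∫ s^2 |χ|² 4πs² ds over the full domain.
Recall ∫₀^∞ s^m e^(−s/β) ds = m!·β^(m+1), the ratio of the moment integral to the normalization integral gives ⟨s²⟩ = 14·λ^2.
With λ = 0.874, ⟨s^2⟩ = 10.69.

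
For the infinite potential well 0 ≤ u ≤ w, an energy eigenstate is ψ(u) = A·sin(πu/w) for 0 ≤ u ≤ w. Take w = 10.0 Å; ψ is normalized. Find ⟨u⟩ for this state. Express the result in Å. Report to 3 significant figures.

⟨u⟩ ≈ 5.00 Å

The expectation value is the |ψ|²-weighted average of u: ∫ u|ψ|² du.
With ∫₀^w sin²(nπu/w) du = w/2, since the A² factors cancel between numerator and denominator, ⟨u⟩ = w/2.
With w = 10.0, ⟨u⟩ = 5.000.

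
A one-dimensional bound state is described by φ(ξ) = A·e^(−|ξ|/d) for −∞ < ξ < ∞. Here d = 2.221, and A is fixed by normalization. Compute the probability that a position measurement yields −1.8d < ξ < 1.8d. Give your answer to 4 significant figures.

P ≈ 0.9727

P = ∫_{−1.8d}^{1.8d} |φ(ξ)|² dξ.
The normalization integral ∫|φ|²dξ over the whole domain equals d·A², and A² cancels in the ratio.
Both integrals are even about ξ = 0, so only the ξ ≥ 0 halves are needed (the factors of 2 cancel). Substituting u = ξ/d, A² and the length scale cancel in the ratio: P = ∫_{0}^{1.8} e^(-2·u) du / ∫_{0}^{∞} e^(-2·u) du.
An antiderivative of e^(-2·u) is -e^(-2·u)/2; evaluating from 0 to 1.8 gives 1/2 - e^(-18/5)/2, while the full integral is 1/2.
Evaluating gives P = 0.97268.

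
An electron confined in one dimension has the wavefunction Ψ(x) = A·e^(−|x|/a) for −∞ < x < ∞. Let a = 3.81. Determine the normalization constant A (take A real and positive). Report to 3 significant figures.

The normalization condition is ∫|Ψ|² dx = 1 from −∞ to ∞.
Recall ∫₀^∞ x^m e^(−x/β) dx = m!·β^(m+1), the integral (without the A² prefactor) comes out to a.
Plugging in a = 3.81 yields A = 0.5123.

A ≈ 0.512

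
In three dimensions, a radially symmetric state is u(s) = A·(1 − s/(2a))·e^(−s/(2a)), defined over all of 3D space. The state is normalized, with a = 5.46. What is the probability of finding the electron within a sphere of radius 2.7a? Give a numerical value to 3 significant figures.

With dV = 4πs²ds, the probability is ∫|u|² dV over s ≤ 2.7a.
A² is fixed by ∫₀^∞ 4πs²|u|² ds = 1, i.e. A² = (8·π·a^3)^(−1).
Let t = s/a; then A², 4π and the length scale all cancel, so P = ∫_{0}^{2.7} t^2·(1 - t/2)^2·e^(-t) dt ÷ ∫_{0}^{∞} t^2·(1 - t/2)^2·e^(-t) dt.
Using ∫ t^2·(1 - t/2)^2·e^(-t) dt = -(t^4/4 + t^2 + 2·t + 2)·e^(-t), the numerator is ≈ 0.11986 and the denominator is 2.
Taking the ratio yields P = 0.05993.

P ≈ 0.0599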